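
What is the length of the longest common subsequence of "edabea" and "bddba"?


LCS of "edabea" and "bddba"
DP table:
           b    d    d    b    a
      0    0    0    0    0    0
  e   0    0    0    0    0    0
  d   0    0    1    1    1    1
  a   0    0    1    1    1    2
  b   0    1    1    1    2    2
  e   0    1    1    1    2    2
  a   0    1    1    1    2    3
LCS length = dp[6][5] = 3

3


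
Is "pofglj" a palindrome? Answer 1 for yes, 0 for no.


Input: pofglj
Reversed: jlgfop
  Compare pos 0 ('p') with pos 5 ('j'): MISMATCH
  Compare pos 1 ('o') with pos 4 ('l'): MISMATCH
  Compare pos 2 ('f') with pos 3 ('g'): MISMATCH
Result: not a palindrome

0


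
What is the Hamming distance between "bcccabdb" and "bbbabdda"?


Comparing "bcccabdb" and "bbbabdda" position by position:
  Position 0: 'b' vs 'b' => same
  Position 1: 'c' vs 'b' => differ
  Position 2: 'c' vs 'b' => differ
  Position 3: 'c' vs 'a' => differ
  Position 4: 'a' vs 'b' => differ
  Position 5: 'b' vs 'd' => differ
  Position 6: 'd' vs 'd' => same
  Position 7: 'b' vs 'a' => differ
Total differences (Hamming distance): 6

6


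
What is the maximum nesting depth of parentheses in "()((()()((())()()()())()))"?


Input: "()((()()((())()()()())()))"
Tracking depth:
  Position 0 '(': depth becomes 1
  Position 1 ')': depth becomes 0
  Position 2 '(': depth becomes 1
  Position 3 '(': depth becomes 2
  Position 4 '(': depth becomes 3
  Position 5 ')': depth becomes 2
  Position 6 '(': depth becomes 3
  Position 7 ')': depth becomes 2
  Position 8 '(': depth becomes 3
  Position 9 '(': depth becomes 4
  Position 10 '(': depth becomes 5
  Position 11 ')': depth becomes 4
  Position 12 ')': depth becomes 3
  Position 13 '(': depth becomes 4
  Position 14 ')': depth becomes 3
  Position 15 '(': depth becomes 4
  Position 16 ')': depth becomes 3
  Position 17 '(': depth becomes 4
  Position 18 ')': depth becomes 3
  Position 19 '(': depth becomes 4
  Position 20 ')': depth becomes 3
  Position 21 ')': depth becomes 2
  Position 22 '(': depth becomes 3
  Position 23 ')': depth becomes 2
  Position 24 ')': depth becomes 1
  Position 25 ')': depth becomes 0
Maximum depth reached: 5

5


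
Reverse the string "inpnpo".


Input: inpnpo
Reading characters right to left:
  Position 5: 'o'
  Position 4: 'p'
  Position 3: 'n'
  Position 2: 'p'
  Position 1: 'n'
  Position 0: 'i'
Reversed: opnpni

opnpni


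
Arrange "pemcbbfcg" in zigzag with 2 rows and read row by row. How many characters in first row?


Zigzag "pemcbbfcg" into 2 rows:
Placing characters:
  'p' => row 0
  'e' => row 1
  'm' => row 0
  'c' => row 1
  'b' => row 0
  'b' => row 1
  'f' => row 0
  'c' => row 1
  'g' => row 0
Rows:
  Row 0: "pmbfg"
  Row 1: "ecbc"
First row length: 5

5


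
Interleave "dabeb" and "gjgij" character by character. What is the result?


Interleaving "dabeb" and "gjgij":
  Position 0: 'd' from first, 'g' from second => "dg"
  Position 1: 'a' from first, 'j' from second => "aj"
  Position 2: 'b' from first, 'g' from second => "bg"
  Position 3: 'e' from first, 'i' from second => "ei"
  Position 4: 'b' from first, 'j' from second => "bj"
Result: dgajbgeibj

dgajbgeibj


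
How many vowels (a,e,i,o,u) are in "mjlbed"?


Input: mjlbed
Checking each character:
  'm' at position 0: consonant
  'j' at position 1: consonant
  'l' at position 2: consonant
  'b' at position 3: consonant
  'e' at position 4: vowel (running total: 1)
  'd' at position 5: consonant
Total vowels: 1

1


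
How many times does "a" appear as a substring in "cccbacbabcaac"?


Searching for "a" in "cccbacbabcaac"
Scanning each position:
  Position 0: "c" => no
  Position 1: "c" => no
  Position 2: "c" => no
  Position 3: "b" => no
  Position 4: "a" => MATCH
  Position 5: "c" => no
  Position 6: "b" => no
  Position 7: "a" => MATCH
  Position 8: "b" => no
  Position 9: "c" => no
  Position 10: "a" => MATCH
  Position 11: "a" => MATCH
  Position 12: "c" => no
Total occurrences: 4

4


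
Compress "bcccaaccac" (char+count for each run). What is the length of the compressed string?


Input: bcccaaccac
Runs:
  'b' x 1 => "b1"
  'c' x 3 => "c3"
  'a' x 2 => "a2"
  'c' x 2 => "c2"
  'a' x 1 => "a1"
  'c' x 1 => "c1"
Compressed: "b1c3a2c2a1c1"
Compressed length: 12

12


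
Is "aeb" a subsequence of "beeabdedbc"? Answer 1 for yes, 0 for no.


Check if "aeb" is a subsequence of "beeabdedbc"
Greedy scan:
  Position 0 ('b'): no match needed
  Position 1 ('e'): no match needed
  Position 2 ('e'): no match needed
  Position 3 ('a'): matches sub[0] = 'a'
  Position 4 ('b'): no match needed
  Position 5 ('d'): no match needed
  Position 6 ('e'): matches sub[1] = 'e'
  Position 7 ('d'): no match needed
  Position 8 ('b'): matches sub[2] = 'b'
  Position 9 ('c'): no match needed
All 3 characters matched => is a subsequence

1


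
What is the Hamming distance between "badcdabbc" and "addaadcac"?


Comparing "badcdabbc" and "addaadcac" position by position:
  Position 0: 'b' vs 'a' => differ
  Position 1: 'a' vs 'd' => differ
  Position 2: 'd' vs 'd' => same
  Position 3: 'c' vs 'a' => differ
  Position 4: 'd' vs 'a' => differ
  Position 5: 'a' vs 'd' => differ
  Position 6: 'b' vs 'c' => differ
  Position 7: 'b' vs 'a' => differ
  Position 8: 'c' vs 'c' => same
Total differences (Hamming distance): 7

7


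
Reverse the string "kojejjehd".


Input: kojejjehd
Reading characters right to left:
  Position 8: 'd'
  Position 7: 'h'
  Position 6: 'e'
  Position 5: 'j'
  Position 4: 'j'
  Position 3: 'e'
  Position 2: 'j'
  Position 1: 'o'
  Position 0: 'k'
Reversed: dhejjejok

dhejjejok


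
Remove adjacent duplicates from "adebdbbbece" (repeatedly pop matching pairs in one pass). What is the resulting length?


Input: adebdbbbece
Stack-based adjacent duplicate removal:
  Read 'a': push. Stack: a
  Read 'd': push. Stack: ad
  Read 'e': push. Stack: ade
  Read 'b': push. Stack: adeb
  Read 'd': push. Stack: adebd
  Read 'b': push. Stack: adebdb
  Read 'b': matches stack top 'b' => pop. Stack: adebd
  Read 'b': push. Stack: adebdb
  Read 'e': push. Stack: adebdbe
  Read 'c': push. Stack: adebdbec
  Read 'e': push. Stack: adebdbece
Final stack: "adebdbece" (length 9)

9


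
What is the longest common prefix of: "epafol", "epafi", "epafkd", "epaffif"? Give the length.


Words: epafol, epafi, epafkd, epaffif
  Position 0: all 'e' => match
  Position 1: all 'p' => match
  Position 2: all 'a' => match
  Position 3: all 'f' => match
  Position 4: ('o', 'i', 'k', 'f') => mismatch, stop
LCP = "epaf" (length 4)

4


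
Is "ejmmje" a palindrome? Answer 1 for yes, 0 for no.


Input: ejmmje
Reversed: ejmmje
  Compare pos 0 ('e') with pos 5 ('e'): match
  Compare pos 1 ('j') with pos 4 ('j'): match
  Compare pos 2 ('m') with pos 3 ('m'): match
Result: palindrome

1


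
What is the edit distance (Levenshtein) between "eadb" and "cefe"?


Computing edit distance: "eadb" -> "cefe"
DP table:
           c    e    f    e
      0    1    2    3    4
  e   1    1    1    2    3
  a   2    2    2    2    3
  d   3    3    3    3    3
  b   4    4    4    4    4
Edit distance = dp[4][4] = 4

4


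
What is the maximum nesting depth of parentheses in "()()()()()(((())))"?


Input: "()()()()()(((())))"
Tracking depth:
  Position 0 '(': depth becomes 1
  Position 1 ')': depth becomes 0
  Position 2 '(': depth becomes 1
  Position 3 ')': depth becomes 0
  Position 4 '(': depth becomes 1
  Position 5 ')': depth becomes 0
  Position 6 '(': depth becomes 1
  Position 7 ')': depth becomes 0
  Position 8 '(': depth becomes 1
  Position 9 ')': depth becomes 0
  Position 10 '(': depth becomes 1
  Position 11 '(': depth becomes 2
  Position 12 '(': depth becomes 3
  Position 13 '(': depth becomes 4
  Position 14 ')': depth becomes 3
  Position 15 ')': depth becomes 2
  Position 16 ')': depth becomes 1
  Position 17 ')': depth becomes 0
Maximum depth reached: 4

4


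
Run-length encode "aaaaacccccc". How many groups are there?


Input: aaaaacccccc
Scanning for consecutive runs:
  Group 1: 'a' x 5 (positions 0-4)
  Group 2: 'c' x 6 (positions 5-10)
Total groups: 2

2


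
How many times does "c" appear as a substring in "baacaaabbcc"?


Searching for "c" in "baacaaabbcc"
Scanning each position:
  Position 0: "b" => no
  Position 1: "a" => no
  Position 2: "a" => no
  Position 3: "c" => MATCH
  Position 4: "a" => no
  Position 5: "a" => no
  Position 6: "a" => no
  Position 7: "b" => no
  Position 8: "b" => no
  Position 9: "c" => MATCH
  Position 10: "c" => MATCH
Total occurrences: 3

3


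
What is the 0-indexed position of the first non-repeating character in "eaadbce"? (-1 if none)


Input: eaadbce
Character frequencies:
  'a': 2
  'b': 1
  'c': 1
  'd': 1
  'e': 2
Scanning left to right for freq == 1:
  Position 0 ('e'): freq=2, skip
  Position 1 ('a'): freq=2, skip
  Position 2 ('a'): freq=2, skip
  Position 3 ('d'): unique! => answer = 3

3


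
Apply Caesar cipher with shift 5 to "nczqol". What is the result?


Caesar cipher: shift "nczqol" by 5
  'n' (pos 13) + 5 = pos 18 = 's'
  'c' (pos 2) + 5 = pos 7 = 'h'
  'z' (pos 25) + 5 = pos 4 = 'e'
  'q' (pos 16) + 5 = pos 21 = 'v'
  'o' (pos 14) + 5 = pos 19 = 't'
  'l' (pos 11) + 5 = pos 16 = 'q'
Result: shevtq

shevtq


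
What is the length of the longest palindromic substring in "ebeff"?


Input: "ebeff"
Checking substrings for palindromes:
  [0:3] "ebe" (len 3) => palindrome
  [3:5] "ff" (len 2) => palindrome
Longest palindromic substring: "ebe" with length 3

3


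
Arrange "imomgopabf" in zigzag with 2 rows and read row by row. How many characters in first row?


Zigzag "imomgopabf" into 2 rows:
Placing characters:
  'i' => row 0
  'm' => row 1
  'o' => row 0
  'm' => row 1
  'g' => row 0
  'o' => row 1
  'p' => row 0
  'a' => row 1
  'b' => row 0
  'f' => row 1
Rows:
  Row 0: "iogpb"
  Row 1: "mmoaf"
First row length: 5

5


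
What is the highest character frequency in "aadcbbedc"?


Input: aadcbbedc
Character counts:
  'a': 2
  'b': 2
  'c': 2
  'd': 2
  'e': 1
Maximum frequency: 2

2


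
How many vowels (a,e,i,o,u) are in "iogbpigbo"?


Input: iogbpigbo
Checking each character:
  'i' at position 0: vowel (running total: 1)
  'o' at position 1: vowel (running total: 2)
  'g' at position 2: consonant
  'b' at position 3: consonant
  'p' at position 4: consonant
  'i' at position 5: vowel (running total: 3)
  'g' at position 6: consonant
  'b' at position 7: consonant
  'o' at position 8: vowel (running total: 4)
Total vowels: 4

4


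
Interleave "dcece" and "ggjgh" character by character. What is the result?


Interleaving "dcece" and "ggjgh":
  Position 0: 'd' from first, 'g' from second => "dg"
  Position 1: 'c' from first, 'g' from second => "cg"
  Position 2: 'e' from first, 'j' from second => "ej"
  Position 3: 'c' from first, 'g' from second => "cg"
  Position 4: 'e' from first, 'h' from second => "eh"
Result: dgcgejcgeh

dgcgejcgeh


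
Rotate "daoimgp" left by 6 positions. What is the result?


Input: "daoimgp", rotate left by 6
First 6 characters: "daoimg"
Remaining characters: "p"
Concatenate remaining + first: "p" + "daoimg" = "pdaoimg"

pdaoimg


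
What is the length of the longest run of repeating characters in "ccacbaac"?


Input: "ccacbaac"
Scanning for longest run:
  Position 1 ('c'): continues run of 'c', length=2
  Position 2 ('a'): new char, reset run to 1
  Position 3 ('c'): new char, reset run to 1
  Position 4 ('b'): new char, reset run to 1
  Position 5 ('a'): new char, reset run to 1
  Position 6 ('a'): continues run of 'a', length=2
  Position 7 ('c'): new char, reset run to 1
Longest run: 'c' with length 2

2


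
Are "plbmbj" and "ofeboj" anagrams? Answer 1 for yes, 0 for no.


Strings: "plbmbj", "ofeboj"
Sorted first:  bbjlmp
Sorted second: befjoo
Differ at position 1: 'b' vs 'e' => not anagrams

0


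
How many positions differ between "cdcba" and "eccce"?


Comparing "cdcba" and "eccce" position by position:
  Position 0: 'c' vs 'e' => DIFFER
  Position 1: 'd' vs 'c' => DIFFER
  Position 2: 'c' vs 'c' => same
  Position 3: 'b' vs 'c' => DIFFER
  Position 4: 'a' vs 'e' => DIFFER
Positions that differ: 4

4


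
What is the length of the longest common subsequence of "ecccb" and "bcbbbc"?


LCS of "ecccb" and "bcbbbc"
DP table:
           b    c    b    b    b    c
      0    0    0    0    0    0    0
  e   0    0    0    0    0    0    0
  c   0    0    1    1    1    1    1
  c   0    0    1    1    1    1    2
  c   0    0    1    1    1    1    2
  b   0    1    1    2    2    2    2
LCS length = dp[5][6] = 2

2


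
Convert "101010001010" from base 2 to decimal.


Input: "101010001010" in base 2
Positional expansion:
  Digit '1' (value 1) x 2^11 = 2048
  Digit '0' (value 0) x 2^10 = 0
  Digit '1' (value 1) x 2^9 = 512
  Digit '0' (value 0) x 2^8 = 0
  Digit '1' (value 1) x 2^7 = 128
  Digit '0' (value 0) x 2^6 = 0
  Digit '0' (value 0) x 2^5 = 0
  Digit '0' (value 0) x 2^4 = 0
  Digit '1' (value 1) x 2^3 = 8
  Digit '0' (value 0) x 2^2 = 0
  Digit '1' (value 1) x 2^1 = 2
  Digit '0' (value 0) x 2^0 = 0
Sum = 2698

2698


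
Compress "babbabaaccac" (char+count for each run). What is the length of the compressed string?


Input: babbabaaccac
Runs:
  'b' x 1 => "b1"
  'a' x 1 => "a1"
  'b' x 2 => "b2"
  'a' x 1 => "a1"
  'b' x 1 => "b1"
  'a' x 2 => "a2"
  'c' x 2 => "c2"
  'a' x 1 => "a1"
  'c' x 1 => "c1"
Compressed: "b1a1b2a1b1a2c2a1c1"
Compressed length: 18

18


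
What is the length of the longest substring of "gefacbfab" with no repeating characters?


Input: "gefacbfab"
Sliding window (track last position of each char):
  Position 0 ('g'): window [0,0] length 1 -- new best
  Position 1 ('e'): window [0,1] length 2 -- new best
  Position 2 ('f'): window [0,2] length 3 -- new best
  Position 3 ('a'): window [0,3] length 4 -- new best
  Position 4 ('c'): window [0,4] length 5 -- new best
  Position 5 ('b'): window [0,5] length 6 -- new best
  Position 6 ('f'): repeat (last at 2), move window start to 3
  Position 6 ('f'): window [3,6] length 4
  Position 7 ('a'): repeat (last at 3), move window start to 4
  Position 7 ('a'): window [4,7] length 4
  Position 8 ('b'): repeat (last at 5), move window start to 6
  Position 8 ('b'): window [6,8] length 3
Longest substring with no repeats: "gefacb" with length 6

6


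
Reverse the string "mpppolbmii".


Input: mpppolbmii
Reading characters right to left:
  Position 9: 'i'
  Position 8: 'i'
  Position 7: 'm'
  Position 6: 'b'
  Position 5: 'l'
  Position 4: 'o'
  Position 3: 'p'
  Position 2: 'p'
  Position 1: 'p'
  Position 0: 'm'
Reversed: iimblopppm

iimblopppm


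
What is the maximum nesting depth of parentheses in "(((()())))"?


Input: "(((()())))"
Tracking depth:
  Position 0 '(': depth becomes 1
  Position 1 '(': depth becomes 2
  Position 2 '(': depth becomes 3
  Position 3 '(': depth becomes 4
  Position 4 ')': depth becomes 3
  Position 5 '(': depth becomes 4
  Position 6 ')': depth becomes 3
  Position 7 ')': depth becomes 2
  Position 8 ')': depth becomes 1
  Position 9 ')': depth becomes 0
Maximum depth reached: 4

4


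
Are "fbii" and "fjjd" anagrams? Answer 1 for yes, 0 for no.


Strings: "fbii", "fjjd"
Sorted first:  bfii
Sorted second: dfjj
Differ at position 0: 'b' vs 'd' => not anagrams

0


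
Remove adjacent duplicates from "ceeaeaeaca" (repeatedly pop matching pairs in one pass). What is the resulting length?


Input: ceeaeaeaca
Stack-based adjacent duplicate removal:
  Read 'c': push. Stack: c
  Read 'e': push. Stack: ce
  Read 'e': matches stack top 'e' => pop. Stack: c
  Read 'a': push. Stack: ca
  Read 'e': push. Stack: cae
  Read 'a': push. Stack: caea
  Read 'e': push. Stack: caeae
  Read 'a': push. Stack: caeaea
  Read 'c': push. Stack: caeaeac
  Read 'a': push. Stack: caeaeaca
Final stack: "caeaeaca" (length 8)

8


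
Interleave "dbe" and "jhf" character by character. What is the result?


Interleaving "dbe" and "jhf":
  Position 0: 'd' from first, 'j' from second => "dj"
  Position 1: 'b' from first, 'h' from second => "bh"
  Position 2: 'e' from first, 'f' from second => "ef"
Result: djbhef

djbhef


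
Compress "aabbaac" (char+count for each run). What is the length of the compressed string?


Input: aabbaac
Runs:
  'a' x 2 => "a2"
  'b' x 2 => "b2"
  'a' x 2 => "a2"
  'c' x 1 => "c1"
Compressed: "a2b2a2c1"
Compressed length: 8

8


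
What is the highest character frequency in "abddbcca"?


Input: abddbcca
Character counts:
  'a': 2
  'b': 2
  'c': 2
  'd': 2
Maximum frequency: 2

2


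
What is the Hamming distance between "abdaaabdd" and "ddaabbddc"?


Comparing "abdaaabdd" and "ddaabbddc" position by position:
  Position 0: 'a' vs 'd' => differ
  Position 1: 'b' vs 'd' => differ
  Position 2: 'd' vs 'a' => differ
  Position 3: 'a' vs 'a' => same
  Position 4: 'a' vs 'b' => differ
  Position 5: 'a' vs 'b' => differ
  Position 6: 'b' vs 'd' => differ
  Position 7: 'd' vs 'd' => same
  Position 8: 'd' vs 'c' => differ
Total differences (Hamming distance): 7

7


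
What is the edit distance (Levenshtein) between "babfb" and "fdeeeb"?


Computing edit distance: "babfb" -> "fdeeeb"
DP table:
           f    d    e    e    e    b
      0    1    2    3    4    5    6
  b   1    1    2    3    4    5    5
  a   2    2    2    3    4    5    6
  b   3    3    3    3    4    5    5
  f   4    3    4    4    4    5    6
  b   5    4    4    5    5    5    5
Edit distance = dp[5][6] = 5

5


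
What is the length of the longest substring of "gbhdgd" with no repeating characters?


Input: "gbhdgd"
Sliding window (track last position of each char):
  Position 0 ('g'): window [0,0] length 1 -- new best
  Position 1 ('b'): window [0,1] length 2 -- new best
  Position 2 ('h'): window [0,2] length 3 -- new best
  Position 3 ('d'): window [0,3] length 4 -- new best
  Position 4 ('g'): repeat (last at 0), move window start to 1
  Position 4 ('g'): window [1,4] length 4
  Position 5 ('d'): repeat (last at 3), move window start to 4
  Position 5 ('d'): window [4,5] length 2
Longest substring with no repeats: "gbhd" with length 4

4


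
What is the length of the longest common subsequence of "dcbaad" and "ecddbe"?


LCS of "dcbaad" and "ecddbe"
DP table:
           e    c    d    d    b    e
      0    0    0    0    0    0    0
  d   0    0    0    1    1    1    1
  c   0    0    1    1    1    1    1
  b   0    0    1    1    1    2    2
  a   0    0    1    1    1    2    2
  a   0    0    1    1    1    2    2
  d   0    0    1    2    2    2    2
LCS length = dp[6][6] = 2

2


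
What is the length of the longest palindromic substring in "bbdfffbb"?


Input: "bbdfffbb"
Checking substrings for palindromes:
  [3:6] "fff" (len 3) => palindrome
  [0:2] "bb" (len 2) => palindrome
  [3:5] "ff" (len 2) => palindrome
  [4:6] "ff" (len 2) => palindrome
  [6:8] "bb" (len 2) => palindrome
Longest palindromic substring: "fff" with length 3

3


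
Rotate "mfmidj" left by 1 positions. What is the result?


Input: "mfmidj", rotate left by 1
First 1 characters: "m"
Remaining characters: "fmidj"
Concatenate remaining + first: "fmidj" + "m" = "fmidjm"

fmidjm


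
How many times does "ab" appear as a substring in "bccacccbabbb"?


Searching for "ab" in "bccacccbabbb"
Scanning each position:
  Position 0: "bc" => no
  Position 1: "cc" => no
  Position 2: "ca" => no
  Position 3: "ac" => no
  Position 4: "cc" => no
  Position 5: "cc" => no
  Position 6: "cb" => no
  Position 7: "ba" => no
  Position 8: "ab" => MATCH
  Position 9: "bb" => no
  Position 10: "bb" => no
Total occurrences: 1

1


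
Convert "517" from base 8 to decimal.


Input: "517" in base 8
Positional expansion:
  Digit '5' (value 5) x 8^2 = 320
  Digit '1' (value 1) x 8^1 = 8
  Digit '7' (value 7) x 8^0 = 7
Sum = 335

335


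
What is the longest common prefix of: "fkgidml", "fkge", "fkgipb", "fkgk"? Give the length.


Words: fkgidml, fkge, fkgipb, fkgk
  Position 0: all 'f' => match
  Position 1: all 'k' => match
  Position 2: all 'g' => match
  Position 3: ('i', 'e', 'i', 'k') => mismatch, stop
LCP = "fkg" (length 3)

3


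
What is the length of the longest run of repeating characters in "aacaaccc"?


Input: "aacaaccc"
Scanning for longest run:
  Position 1 ('a'): continues run of 'a', length=2
  Position 2 ('c'): new char, reset run to 1
  Position 3 ('a'): new char, reset run to 1
  Position 4 ('a'): continues run of 'a', length=2
  Position 5 ('c'): new char, reset run to 1
  Position 6 ('c'): continues run of 'c', length=2
  Position 7 ('c'): continues run of 'c', length=3
Longest run: 'c' with length 3

3


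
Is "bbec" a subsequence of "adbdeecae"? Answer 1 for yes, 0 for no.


Check if "bbec" is a subsequence of "adbdeecae"
Greedy scan:
  Position 0 ('a'): no match needed
  Position 1 ('d'): no match needed
  Position 2 ('b'): matches sub[0] = 'b'
  Position 3 ('d'): no match needed
  Position 4 ('e'): no match needed
  Position 5 ('e'): no match needed
  Position 6 ('c'): no match needed
  Position 7 ('a'): no match needed
  Position 8 ('e'): no match needed
Only matched 1/4 characters => not a subsequence

0


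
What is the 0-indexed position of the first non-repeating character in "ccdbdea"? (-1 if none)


Input: ccdbdea
Character frequencies:
  'a': 1
  'b': 1
  'c': 2
  'd': 2
  'e': 1
Scanning left to right for freq == 1:
  Position 0 ('c'): freq=2, skip
  Position 1 ('c'): freq=2, skip
  Position 2 ('d'): freq=2, skip
  Position 3 ('b'): unique! => answer = 3

3


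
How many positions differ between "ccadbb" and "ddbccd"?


Comparing "ccadbb" and "ddbccd" position by position:
  Position 0: 'c' vs 'd' => DIFFER
  Position 1: 'c' vs 'd' => DIFFER
  Position 2: 'a' vs 'b' => DIFFER
  Position 3: 'd' vs 'c' => DIFFER
  Position 4: 'b' vs 'c' => DIFFER
  Position 5: 'b' vs 'd' => DIFFER
Positions that differ: 6

6


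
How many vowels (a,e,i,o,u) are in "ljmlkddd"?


Input: ljmlkddd
Checking each character:
  'l' at position 0: consonant
  'j' at position 1: consonant
  'm' at position 2: consonant
  'l' at position 3: consonant
  'k' at position 4: consonant
  'd' at position 5: consonant
  'd' at position 6: consonant
  'd' at position 7: consonant
Total vowels: 0

0


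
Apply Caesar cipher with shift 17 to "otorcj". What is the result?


Caesar cipher: shift "otorcj" by 17
  'o' (pos 14) + 17 = pos 5 = 'f'
  't' (pos 19) + 17 = pos 10 = 'k'
  'o' (pos 14) + 17 = pos 5 = 'f'
  'r' (pos 17) + 17 = pos 8 = 'i'
  'c' (pos 2) + 17 = pos 19 = 't'
  'j' (pos 9) + 17 = pos 0 = 'a'
Result: fkfita

fkfita


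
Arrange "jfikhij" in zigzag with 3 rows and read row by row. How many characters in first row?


Zigzag "jfikhij" into 3 rows:
Placing characters:
  'j' => row 0
  'f' => row 1
  'i' => row 2
  'k' => row 1
  'h' => row 0
  'i' => row 1
  'j' => row 2
Rows:
  Row 0: "jh"
  Row 1: "fki"
  Row 2: "ij"
First row length: 2

2


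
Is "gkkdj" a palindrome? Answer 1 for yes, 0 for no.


Input: gkkdj
Reversed: jdkkg
  Compare pos 0 ('g') with pos 4 ('j'): MISMATCH
  Compare pos 1 ('k') with pos 3 ('d'): MISMATCH
Result: not a palindrome

0


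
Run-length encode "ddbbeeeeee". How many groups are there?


Input: ddbbeeeeee
Scanning for consecutive runs:
  Group 1: 'd' x 2 (positions 0-1)
  Group 2: 'b' x 2 (positions 2-3)
  Group 3: 'e' x 6 (positions 4-9)
Total groups: 3

3


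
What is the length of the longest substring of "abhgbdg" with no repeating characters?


Input: "abhgbdg"
Sliding window (track last position of each char):
  Position 0 ('a'): window [0,0] length 1 -- new best
  Position 1 ('b'): window [0,1] length 2 -- new best
  Position 2 ('h'): window [0,2] length 3 -- new best
  Position 3 ('g'): window [0,3] length 4 -- new best
  Position 4 ('b'): repeat (last at 1), move window start to 2
  Position 4 ('b'): window [2,4] length 3
  Position 5 ('d'): window [2,5] length 4
  Position 6 ('g'): repeat (last at 3), move window start to 4
  Position 6 ('g'): window [4,6] length 3
Longest substring with no repeats: "abhg" with length 4

4


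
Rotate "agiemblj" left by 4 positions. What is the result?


Input: "agiemblj", rotate left by 4
First 4 characters: "agie"
Remaining characters: "mblj"
Concatenate remaining + first: "mblj" + "agie" = "mbljagie"

mbljagie


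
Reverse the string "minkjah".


Input: minkjah
Reading characters right to left:
  Position 6: 'h'
  Position 5: 'a'
  Position 4: 'j'
  Position 3: 'k'
  Position 2: 'n'
  Position 1: 'i'
  Position 0: 'm'
Reversed: hajknim

hajknim


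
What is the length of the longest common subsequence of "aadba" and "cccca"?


LCS of "aadba" and "cccca"
DP table:
           c    c    c    c    a
      0    0    0    0    0    0
  a   0    0    0    0    0    1
  a   0    0    0    0    0    1
  d   0    0    0    0    0    1
  b   0    0    0    0    0    1
  a   0    0    0    0    0    1
LCS length = dp[5][5] = 1

1


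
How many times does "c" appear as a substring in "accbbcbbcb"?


Searching for "c" in "accbbcbbcb"
Scanning each position:
  Position 0: "a" => no
  Position 1: "c" => MATCH
  Position 2: "c" => MATCH
  Position 3: "b" => no
  Position 4: "b" => no
  Position 5: "c" => MATCH
  Position 6: "b" => no
  Position 7: "b" => no
  Position 8: "c" => MATCH
  Position 9: "b" => no
Total occurrences: 4

4


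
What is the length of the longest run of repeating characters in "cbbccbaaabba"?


Input: "cbbccbaaabba"
Scanning for longest run:
  Position 1 ('b'): new char, reset run to 1
  Position 2 ('b'): continues run of 'b', length=2
  Position 3 ('c'): new char, reset run to 1
  Position 4 ('c'): continues run of 'c', length=2
  Position 5 ('b'): new char, reset run to 1
  Position 6 ('a'): new char, reset run to 1
  Position 7 ('a'): continues run of 'a', length=2
  Position 8 ('a'): continues run of 'a', length=3
  Position 9 ('b'): new char, reset run to 1
  Position 10 ('b'): continues run of 'b', length=2
  Position 11 ('a'): new char, reset run to 1
Longest run: 'a' with length 3

3


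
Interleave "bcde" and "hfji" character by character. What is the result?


Interleaving "bcde" and "hfji":
  Position 0: 'b' from first, 'h' from second => "bh"
  Position 1: 'c' from first, 'f' from second => "cf"
  Position 2: 'd' from first, 'j' from second => "dj"
  Position 3: 'e' from first, 'i' from second => "ei"
Result: bhcfdjei

bhcfdjei


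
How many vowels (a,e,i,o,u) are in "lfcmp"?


Input: lfcmp
Checking each character:
  'l' at position 0: consonant
  'f' at position 1: consonant
  'c' at position 2: consonant
  'm' at position 3: consonant
  'p' at position 4: consonant
Total vowels: 0

0


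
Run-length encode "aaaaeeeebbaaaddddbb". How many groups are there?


Input: aaaaeeeebbaaaddddbb
Scanning for consecutive runs:
  Group 1: 'a' x 4 (positions 0-3)
  Group 2: 'e' x 4 (positions 4-7)
  Group 3: 'b' x 2 (positions 8-9)
  Group 4: 'a' x 3 (positions 10-12)
  Group 5: 'd' x 4 (positions 13-16)
  Group 6: 'b' x 2 (positions 17-18)
Total groups: 6

6


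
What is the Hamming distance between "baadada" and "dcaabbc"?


Comparing "baadada" and "dcaabbc" position by position:
  Position 0: 'b' vs 'd' => differ
  Position 1: 'a' vs 'c' => differ
  Position 2: 'a' vs 'a' => same
  Position 3: 'd' vs 'a' => differ
  Position 4: 'a' vs 'b' => differ
  Position 5: 'd' vs 'b' => differ
  Position 6: 'a' vs 'c' => differ
Total differences (Hamming distance): 6

6


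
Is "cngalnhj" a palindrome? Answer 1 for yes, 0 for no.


Input: cngalnhj
Reversed: jhnlagnc
  Compare pos 0 ('c') with pos 7 ('j'): MISMATCH
  Compare pos 1 ('n') with pos 6 ('h'): MISMATCH
  Compare pos 2 ('g') with pos 5 ('n'): MISMATCH
  Compare pos 3 ('a') with pos 4 ('l'): MISMATCH
Result: not a palindrome

0


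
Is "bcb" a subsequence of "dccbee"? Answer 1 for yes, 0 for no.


Check if "bcb" is a subsequence of "dccbee"
Greedy scan:
  Position 0 ('d'): no match needed
  Position 1 ('c'): no match needed
  Position 2 ('c'): no match needed
  Position 3 ('b'): matches sub[0] = 'b'
  Position 4 ('e'): no match needed
  Position 5 ('e'): no match needed
Only matched 1/3 characters => not a subsequence

0


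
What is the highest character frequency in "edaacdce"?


Input: edaacdce
Character counts:
  'a': 2
  'c': 2
  'd': 2
  'e': 2
Maximum frequency: 2

2


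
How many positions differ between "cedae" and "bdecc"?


Comparing "cedae" and "bdecc" position by position:
  Position 0: 'c' vs 'b' => DIFFER
  Position 1: 'e' vs 'd' => DIFFER
  Position 2: 'd' vs 'e' => DIFFER
  Position 3: 'a' vs 'c' => DIFFER
  Position 4: 'e' vs 'c' => DIFFER
Positions that differ: 5

5


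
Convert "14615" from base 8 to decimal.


Input: "14615" in base 8
Positional expansion:
  Digit '1' (value 1) x 8^4 = 4096
  Digit '4' (value 4) x 8^3 = 2048
  Digit '6' (value 6) x 8^2 = 384
  Digit '1' (value 1) x 8^1 = 8
  Digit '5' (value 5) x 8^0 = 5
Sum = 6541

6541


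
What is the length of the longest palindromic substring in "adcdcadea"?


Input: "adcdcadea"
Checking substrings for palindromes:
  [1:4] "dcd" (len 3) => palindrome
  [2:5] "cdc" (len 3) => palindrome
Longest palindromic substring: "dcd" with length 3

3


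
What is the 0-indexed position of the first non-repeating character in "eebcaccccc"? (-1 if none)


Input: eebcaccccc
Character frequencies:
  'a': 1
  'b': 1
  'c': 6
  'e': 2
Scanning left to right for freq == 1:
  Position 0 ('e'): freq=2, skip
  Position 1 ('e'): freq=2, skip
  Position 2 ('b'): unique! => answer = 2

2


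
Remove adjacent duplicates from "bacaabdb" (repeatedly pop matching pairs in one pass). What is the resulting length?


Input: bacaabdb
Stack-based adjacent duplicate removal:
  Read 'b': push. Stack: b
  Read 'a': push. Stack: ba
  Read 'c': push. Stack: bac
  Read 'a': push. Stack: baca
  Read 'a': matches stack top 'a' => pop. Stack: bac
  Read 'b': push. Stack: bacb
  Read 'd': push. Stack: bacbd
  Read 'b': push. Stack: bacbdb
Final stack: "bacbdb" (length 6)

6


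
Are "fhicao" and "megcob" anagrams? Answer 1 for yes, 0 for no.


Strings: "fhicao", "megcob"
Sorted first:  acfhio
Sorted second: bcegmo
Differ at position 0: 'a' vs 'b' => not anagrams

0


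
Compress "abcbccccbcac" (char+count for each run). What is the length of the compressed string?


Input: abcbccccbcac
Runs:
  'a' x 1 => "a1"
  'b' x 1 => "b1"
  'c' x 1 => "c1"
  'b' x 1 => "b1"
  'c' x 4 => "c4"
  'b' x 1 => "b1"
  'c' x 1 => "c1"
  'a' x 1 => "a1"
  'c' x 1 => "c1"
Compressed: "a1b1c1b1c4b1c1a1c1"
Compressed length: 18

18


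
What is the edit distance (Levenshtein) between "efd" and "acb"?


Computing edit distance: "efd" -> "acb"
DP table:
           a    c    b
      0    1    2    3
  e   1    1    2    3
  f   2    2    2    3
  d   3    3    3    3
Edit distance = dp[3][3] = 3

3


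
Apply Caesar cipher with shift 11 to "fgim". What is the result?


Caesar cipher: shift "fgim" by 11
  'f' (pos 5) + 11 = pos 16 = 'q'
  'g' (pos 6) + 11 = pos 17 = 'r'
  'i' (pos 8) + 11 = pos 19 = 't'
  'm' (pos 12) + 11 = pos 23 = 'x'
Result: qrtx

qrtx


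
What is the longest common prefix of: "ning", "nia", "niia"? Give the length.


Words: ning, nia, niia
  Position 0: all 'n' => match
  Position 1: all 'i' => match
  Position 2: ('n', 'a', 'i') => mismatch, stop
LCP = "ni" (length 2)

2


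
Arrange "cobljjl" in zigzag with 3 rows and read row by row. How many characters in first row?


Zigzag "cobljjl" into 3 rows:
Placing characters:
  'c' => row 0
  'o' => row 1
  'b' => row 2
  'l' => row 1
  'j' => row 0
  'j' => row 1
  'l' => row 2
Rows:
  Row 0: "cj"
  Row 1: "olj"
  Row 2: "bl"
First row length: 2

2


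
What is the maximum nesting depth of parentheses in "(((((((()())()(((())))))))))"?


Input: "(((((((()())()(((())))))))))"
Tracking depth:
  Position 0 '(': depth becomes 1
  Position 1 '(': depth becomes 2
  Position 2 '(': depth becomes 3
  Position 3 '(': depth becomes 4
  Position 4 '(': depth becomes 5
  Position 5 '(': depth becomes 6
  Position 6 '(': depth becomes 7
  Position 7 '(': depth becomes 8
  Position 8 ')': depth becomes 7
  Position 9 '(': depth becomes 8
  Position 10 ')': depth becomes 7
  Position 11 ')': depth becomes 6
  Position 12 '(': depth becomes 7
  Position 13 ')': depth becomes 6
  Position 14 '(': depth becomes 7
  Position 15 '(': depth becomes 8
  Position 16 '(': depth becomes 9
  Position 17 '(': depth becomes 10
  Position 18 ')': depth becomes 9
  Position 19 ')': depth becomes 8
  Position 20 ')': depth becomes 7
  Position 21 ')': depth becomes 6
  Position 22 ')': depth becomes 5
  Position 23 ')': depth becomes 4
  Position 24 ')': depth becomes 3
  Position 25 ')': depth becomes 2
  Position 26 ')': depth becomes 1
  Position 27 ')': depth becomes 0
Maximum depth reached: 10

10


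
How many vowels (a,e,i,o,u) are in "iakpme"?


Input: iakpme
Checking each character:
  'i' at position 0: vowel (running total: 1)
  'a' at position 1: vowel (running total: 2)
  'k' at position 2: consonant
  'p' at position 3: consonant
  'm' at position 4: consonant
  'e' at position 5: vowel (running total: 3)
Total vowels: 3

3


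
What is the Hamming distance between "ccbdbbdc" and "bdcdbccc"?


Comparing "ccbdbbdc" and "bdcdbccc" position by position:
  Position 0: 'c' vs 'b' => differ
  Position 1: 'c' vs 'd' => differ
  Position 2: 'b' vs 'c' => differ
  Position 3: 'd' vs 'd' => same
  Position 4: 'b' vs 'b' => same
  Position 5: 'b' vs 'c' => differ
  Position 6: 'd' vs 'c' => differ
  Position 7: 'c' vs 'c' => same
Total differences (Hamming distance): 5

5


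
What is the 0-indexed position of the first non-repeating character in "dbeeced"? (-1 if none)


Input: dbeeced
Character frequencies:
  'b': 1
  'c': 1
  'd': 2
  'e': 3
Scanning left to right for freq == 1:
  Position 0 ('d'): freq=2, skip
  Position 1 ('b'): unique! => answer = 1

1


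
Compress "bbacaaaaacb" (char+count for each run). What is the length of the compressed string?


Input: bbacaaaaacb
Runs:
  'b' x 2 => "b2"
  'a' x 1 => "a1"
  'c' x 1 => "c1"
  'a' x 5 => "a5"
  'c' x 1 => "c1"
  'b' x 1 => "b1"
Compressed: "b2a1c1a5c1b1"
Compressed length: 12

12


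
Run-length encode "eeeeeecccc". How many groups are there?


Input: eeeeeecccc
Scanning for consecutive runs:
  Group 1: 'e' x 6 (positions 0-5)
  Group 2: 'c' x 4 (positions 6-9)
Total groups: 2

2


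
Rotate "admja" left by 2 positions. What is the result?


Input: "admja", rotate left by 2
First 2 characters: "ad"
Remaining characters: "mja"
Concatenate remaining + first: "mja" + "ad" = "mjaad"

mjaad


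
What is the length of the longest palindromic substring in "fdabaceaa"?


Input: "fdabaceaa"
Checking substrings for palindromes:
  [2:5] "aba" (len 3) => palindrome
  [7:9] "aa" (len 2) => palindrome
Longest palindromic substring: "aba" with length 3

3


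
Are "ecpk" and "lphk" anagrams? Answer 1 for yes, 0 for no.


Strings: "ecpk", "lphk"
Sorted first:  cekp
Sorted second: hklp
Differ at position 0: 'c' vs 'h' => not anagrams

0


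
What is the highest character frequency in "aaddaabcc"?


Input: aaddaabcc
Character counts:
  'a': 4
  'b': 1
  'c': 2
  'd': 2
Maximum frequency: 4

4


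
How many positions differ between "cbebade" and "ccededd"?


Comparing "cbebade" and "ccededd" position by position:
  Position 0: 'c' vs 'c' => same
  Position 1: 'b' vs 'c' => DIFFER
  Position 2: 'e' vs 'e' => same
  Position 3: 'b' vs 'd' => DIFFER
  Position 4: 'a' vs 'e' => DIFFER
  Position 5: 'd' vs 'd' => same
  Position 6: 'e' vs 'd' => DIFFER
Positions that differ: 4

4


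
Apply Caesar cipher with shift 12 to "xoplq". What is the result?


Caesar cipher: shift "xoplq" by 12
  'x' (pos 23) + 12 = pos 9 = 'j'
  'o' (pos 14) + 12 = pos 0 = 'a'
  'p' (pos 15) + 12 = pos 1 = 'b'
  'l' (pos 11) + 12 = pos 23 = 'x'
  'q' (pos 16) + 12 = pos 2 = 'c'
Result: jabxc

jabxc


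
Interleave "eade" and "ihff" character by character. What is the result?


Interleaving "eade" and "ihff":
  Position 0: 'e' from first, 'i' from second => "ei"
  Position 1: 'a' from first, 'h' from second => "ah"
  Position 2: 'd' from first, 'f' from second => "df"
  Position 3: 'e' from first, 'f' from second => "ef"
Result: eiahdfef

eiahdfef


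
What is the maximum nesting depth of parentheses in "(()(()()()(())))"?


Input: "(()(()()()(())))"
Tracking depth:
  Position 0 '(': depth becomes 1
  Position 1 '(': depth becomes 2
  Position 2 ')': depth becomes 1
  Position 3 '(': depth becomes 2
  Position 4 '(': depth becomes 3
  Position 5 ')': depth becomes 2
  Position 6 '(': depth becomes 3
  Position 7 ')': depth becomes 2
  Position 8 '(': depth becomes 3
  Position 9 ')': depth becomes 2
  Position 10 '(': depth becomes 3
  Position 11 '(': depth becomes 4
  Position 12 ')': depth becomes 3
  Position 13 ')': depth becomes 2
  Position 14 ')': depth becomes 1
  Position 15 ')': depth becomes 0
Maximum depth reached: 4

4


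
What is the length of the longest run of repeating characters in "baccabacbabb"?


Input: "baccabacbabb"
Scanning for longest run:
  Position 1 ('a'): new char, reset run to 1
  Position 2 ('c'): new char, reset run to 1
  Position 3 ('c'): continues run of 'c', length=2
  Position 4 ('a'): new char, reset run to 1
  Position 5 ('b'): new char, reset run to 1
  Position 6 ('a'): new char, reset run to 1
  Position 7 ('c'): new char, reset run to 1
  Position 8 ('b'): new char, reset run to 1
  Position 9 ('a'): new char, reset run to 1
  Position 10 ('b'): new char, reset run to 1
  Position 11 ('b'): continues run of 'b', length=2
Longest run: 'c' with length 2

2


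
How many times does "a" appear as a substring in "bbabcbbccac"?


Searching for "a" in "bbabcbbccac"
Scanning each position:
  Position 0: "b" => no
  Position 1: "b" => no
  Position 2: "a" => MATCH
  Position 3: "b" => no
  Position 4: "c" => no
  Position 5: "b" => no
  Position 6: "b" => no
  Position 7: "c" => no
  Position 8: "c" => no
  Position 9: "a" => MATCH
  Position 10: "c" => no
Total occurrences: 2

2


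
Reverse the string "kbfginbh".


Input: kbfginbh
Reading characters right to left:
  Position 7: 'h'
  Position 6: 'b'
  Position 5: 'n'
  Position 4: 'i'
  Position 3: 'g'
  Position 2: 'f'
  Position 1: 'b'
  Position 0: 'k'
Reversed: hbnigfbk

hbnigfbk


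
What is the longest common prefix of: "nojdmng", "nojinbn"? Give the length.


Words: nojdmng, nojinbn
  Position 0: all 'n' => match
  Position 1: all 'o' => match
  Position 2: all 'j' => match
  Position 3: ('d', 'i') => mismatch, stop
LCP = "noj" (length 3)

3


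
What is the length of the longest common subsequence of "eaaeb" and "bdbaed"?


LCS of "eaaeb" and "bdbaed"
DP table:
           b    d    b    a    e    d
      0    0    0    0    0    0    0
  e   0    0    0    0    0    1    1
  a   0    0    0    0    1    1    1
  a   0    0    0    0    1    1    1
  e   0    0    0    0    1    2    2
  b   0    1    1    1    1    2    2
LCS length = dp[5][6] = 2

2


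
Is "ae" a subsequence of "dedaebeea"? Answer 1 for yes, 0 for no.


Check if "ae" is a subsequence of "dedaebeea"
Greedy scan:
  Position 0 ('d'): no match needed
  Position 1 ('e'): no match needed
  Position 2 ('d'): no match needed
  Position 3 ('a'): matches sub[0] = 'a'
  Position 4 ('e'): matches sub[1] = 'e'
  Position 5 ('b'): no match needed
  Position 6 ('e'): no match needed
  Position 7 ('e'): no match needed
  Position 8 ('a'): no match needed
All 2 characters matched => is a subsequence

1


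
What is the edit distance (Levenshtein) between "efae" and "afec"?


Computing edit distance: "efae" -> "afec"
DP table:
           a    f    e    c
      0    1    2    3    4
  e   1    1    2    2    3
  f   2    2    1    2    3
  a   3    2    2    2    3
  e   4    3    3    2    3
Edit distance = dp[4][4] = 3

3
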